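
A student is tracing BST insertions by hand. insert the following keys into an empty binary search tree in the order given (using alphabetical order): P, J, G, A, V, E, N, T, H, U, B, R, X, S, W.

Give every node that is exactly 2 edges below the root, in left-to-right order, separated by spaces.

P: root
J: left child of P (depth 1)
G: left child of J (depth 2)
A: left child of G (depth 3)
V: right child of P (depth 1)
E: right child of A (depth 4)
N: right child of J (depth 2)
T: left child of V (depth 2)
H: right child of G (depth 3)
U: right child of T (depth 3)
B: left child of E (depth 5)
R: left child of T (depth 3)
X: right child of V (depth 2)
S: right child of R (depth 4)
W: left child of X (depth 3)

G N T X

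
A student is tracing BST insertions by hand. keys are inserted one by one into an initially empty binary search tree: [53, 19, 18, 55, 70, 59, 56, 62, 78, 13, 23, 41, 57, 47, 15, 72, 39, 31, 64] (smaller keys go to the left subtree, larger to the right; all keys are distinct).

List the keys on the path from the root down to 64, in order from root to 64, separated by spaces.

53 55 70 59 62 64

53: root
19: left child of 53 (depth 1)
18: left child of 19 (depth 2)
55: right child of 53 (depth 1)
70: right child of 55 (depth 2)
59: left child of 70 (depth 3)
56: left child of 59 (depth 4)
62: right child of 59 (depth 4)
78: right child of 70 (depth 3)
13: left child of 18 (depth 3)
23: right child of 19 (depth 2)
41: right child of 23 (depth 3)
57: right child of 56 (depth 5)
47: right child of 41 (depth 4)
15: right child of 13 (depth 4)
72: left child of 78 (depth 4)
39: left child of 41 (depth 4)
31: left child of 39 (depth 5)
64: right child of 62 (depth 5)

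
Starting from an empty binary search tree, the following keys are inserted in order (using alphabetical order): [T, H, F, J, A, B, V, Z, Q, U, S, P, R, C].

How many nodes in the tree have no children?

5

Resulting structure (node: left, right):
  T: L=H, R=V
  H: L=F, R=J
  F: L=A, R=–
  J: L=–, R=Q
  A: L=–, R=B
  B: L=–, R=C
  V: L=U, R=Z
  Z: L=–, R=–
  Q: L=P, R=S
  U: L=–, R=–
  S: L=R, R=–
  P: L=–, R=–
  R: L=–, R=–
  C: L=–, R=–

Leaves: C, P, R, U, Z — 5 in total.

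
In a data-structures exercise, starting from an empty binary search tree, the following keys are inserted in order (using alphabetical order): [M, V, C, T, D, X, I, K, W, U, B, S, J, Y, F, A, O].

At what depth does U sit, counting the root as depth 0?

Insert M: tree is empty, so M becomes the root.
Insert V: V > M → go right. Place as right child of M.
Insert C: C < M → go left. Place as left child of M.
Insert T: T > M → go right; T < V → go left. Place as left child of V.
Insert D: D < M → go left; D > C → go right. Place as right child of C.
Insert X: X > M → go right; X > V → go right. Place as right child of V.
Insert I: I < M → go left; I > C → go right; I > D → go right. Place as right child of D.
Insert K: K < M → go left; K > C → go right; K > D → go right; K > I → go right. Place as right child of I.
Insert W: W > M → go right; W > V → go right; W < X → go left. Place as left child of X.
Insert U: U > M → go right; U < V → go left; U > T → go right. Place as right child of T.
Insert B: B < M → go left; B < C → go left. Place as left child of C.
Insert S: S > M → go right; S < V → go left; S < T → go left. Place as left child of T.
Insert J: J < M → go left; J > C → go right; J > D → go right; J > I → go right; J < K → go left. Place as left child of K.
Insert Y: Y > M → go right; Y > V → go right; Y > X → go right. Place as right child of X.
Insert F: F < M → go left; F > C → go right; F > D → go right; F < I → go left. Place as left child of I.
Insert A: A < M → go left; A < C → go left; A < B → go left. Place as left child of B.
Insert O: O > M → go right; O < V → go left; O < T → go left; O < S → go left. Place as left child of S.

Path to U: M → V → T → U, which is 3 edges.

3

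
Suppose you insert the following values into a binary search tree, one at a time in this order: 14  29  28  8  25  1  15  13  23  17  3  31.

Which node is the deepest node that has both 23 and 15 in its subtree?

15

Insert 14: tree is empty, so 14 becomes the root.
Insert 29: 29 > 14 → go right. Place as right child of 14.
Insert 28: 28 > 14 → go right; 28 < 29 → go left. Place as left child of 29.
Insert 8: 8 < 14 → go left. Place as left child of 14.
Insert 25: 25 > 14 → go right; 25 < 29 → go left; 25 < 28 → go left. Place as left child of 28.
Insert 1: 1 < 14 → go left; 1 < 8 → go left. Place as left child of 8.
Insert 15: 15 > 14 → go right; 15 < 29 → go left; 15 < 28 → go left; 15 < 25 → go left. Place as left child of 25.
Insert 13: 13 < 14 → go left; 13 > 8 → go right. Place as right child of 8.
Insert 23: 23 > 14 → go right; 23 < 29 → go left; 23 < 28 → go left; 23 < 25 → go left; 23 > 15 → go right. Place as right child of 15.
Insert 17: 17 > 14 → go right; 17 < 29 → go left; 17 < 28 → go left; 17 < 25 → go left; 17 > 15 → go right; 17 < 23 → go left. Place as left child of 23.
Insert 3: 3 < 14 → go left; 3 < 8 → go left; 3 > 1 → go right. Place as right child of 1.
Insert 31: 31 > 14 → go right; 31 > 29 → go right. Place as right child of 29.

Path to 23: 14 → 29 → 28 → 25 → 15 → 23
Path to 15: 14 → 29 → 28 → 25 → 15
15 lies on both paths and is an ancestor of the other node.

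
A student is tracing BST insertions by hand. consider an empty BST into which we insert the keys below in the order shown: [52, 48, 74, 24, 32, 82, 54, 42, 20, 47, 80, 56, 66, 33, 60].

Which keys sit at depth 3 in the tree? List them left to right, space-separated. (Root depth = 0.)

52: root
48: left child of 52 (depth 1)
74: right child of 52 (depth 1)
24: left child of 48 (depth 2)
32: right child of 24 (depth 3)
82: right child of 74 (depth 2)
54: left child of 74 (depth 2)
42: right child of 32 (depth 4)
20: left child of 24 (depth 3)
47: right child of 42 (depth 5)
80: left child of 82 (depth 3)
56: right child of 54 (depth 3)
66: right child of 56 (depth 4)
33: left child of 42 (depth 5)
60: left child of 66 (depth 5)

20 32 56 80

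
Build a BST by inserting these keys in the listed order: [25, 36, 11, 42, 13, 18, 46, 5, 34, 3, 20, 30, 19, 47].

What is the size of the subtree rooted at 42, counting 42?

25: root
36: right child of 25 (depth 1)
11: left child of 25 (depth 1)
42: right child of 36 (depth 2)
13: right child of 11 (depth 2)
18: right child of 13 (depth 3)
46: right child of 42 (depth 3)
5: left child of 11 (depth 2)
34: left child of 36 (depth 2)
3: left child of 5 (depth 3)
20: right child of 18 (depth 4)
30: left child of 34 (depth 3)
19: left child of 20 (depth 5)
47: right child of 46 (depth 4)

Subtree rooted at 42 contains: 42, 46, 47 — 3 nodes.

3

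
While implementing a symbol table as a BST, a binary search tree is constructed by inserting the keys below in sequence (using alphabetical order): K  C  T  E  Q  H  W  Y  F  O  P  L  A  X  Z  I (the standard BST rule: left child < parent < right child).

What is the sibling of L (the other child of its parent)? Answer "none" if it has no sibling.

P

K: root
C: left child of K (depth 1)
T: right child of K (depth 1)
E: right child of C (depth 2)
Q: left child of T (depth 2)
H: right child of E (depth 3)
W: right child of T (depth 2)
Y: right child of W (depth 3)
F: left child of H (depth 4)
O: left child of Q (depth 3)
P: right child of O (depth 4)
L: left child of O (depth 4)
A: left child of C (depth 2)
X: left child of Y (depth 4)
Z: right child of Y (depth 4)
I: right child of H (depth 4)

L's parent is O; the other child of O is P.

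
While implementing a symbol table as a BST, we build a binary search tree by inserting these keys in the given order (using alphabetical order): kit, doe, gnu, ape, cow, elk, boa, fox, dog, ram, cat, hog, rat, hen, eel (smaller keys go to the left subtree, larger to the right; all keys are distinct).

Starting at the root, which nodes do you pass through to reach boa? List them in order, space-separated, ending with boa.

kit doe ape cow boa

kit: root
doe: left child of kit (depth 1)
gnu: right child of doe (depth 2)
ape: left child of doe (depth 2)
cow: right child of ape (depth 3)
elk: left child of gnu (depth 3)
boa: left child of cow (depth 4)
fox: right child of elk (depth 4)
dog: left child of elk (depth 4)
ram: right child of kit (depth 1)
cat: right child of boa (depth 5)
hog: right child of gnu (depth 3)
rat: right child of ram (depth 2)
hen: left child of hog (depth 4)
eel: right child of dog (depth 5)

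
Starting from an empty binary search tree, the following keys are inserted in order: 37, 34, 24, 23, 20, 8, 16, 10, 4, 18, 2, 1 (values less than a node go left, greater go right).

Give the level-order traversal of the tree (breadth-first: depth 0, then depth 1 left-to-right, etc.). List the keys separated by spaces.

37 34 24 23 20 8 4 16 2 10 18 1

Insert 37: tree is empty, so 37 becomes the root.
Insert 34: 34 < 37 → go left. Place as left child of 37.
Insert 24: 24 < 37 → go left; 24 < 34 → go left. Place as left child of 34.
Insert 23: 23 < 37 → go left; 23 < 34 → go left; 23 < 24 → go left. Place as left child of 24.
Insert 20: 20 < 37 → go left; 20 < 34 → go left; 20 < 24 → go left; 20 < 23 → go left. Place as left child of 23.
Insert 8: 8 < 37 → go left; 8 < 34 → go left; 8 < 24 → go left; 8 < 23 → go left; 8 < 20 → go left. Place as left child of 20.
Insert 16: 16 < 37 → go left; 16 < 34 → go left; 16 < 24 → go left; 16 < 23 → go left; 16 < 20 → go left; 16 > 8 → go right. Place as right child of 8.
Insert 10: 10 < 37 → go left; 10 < 34 → go left; 10 < 24 → go left; 10 < 23 → go left; 10 < 20 → go left; 10 > 8 → go right; 10 < 16 → go left. Place as left child of 16.
Insert 4: 4 < 37 → go left; 4 < 34 → go left; 4 < 24 → go left; 4 < 23 → go left; 4 < 20 → go left; 4 < 8 → go left. Place as left child of 8.
Insert 18: 18 < 37 → go left; 18 < 34 → go left; 18 < 24 → go left; 18 < 23 → go left; 18 < 20 → go left; 18 > 8 → go right; 18 > 16 → go right. Place as right child of 16.
Insert 2: 2 < 37 → go left; 2 < 34 → go left; 2 < 24 → go left; 2 < 23 → go left; 2 < 20 → go left; 2 < 8 → go left; 2 < 4 → go left. Place as left child of 4.
Insert 1: 1 < 37 → go left; 1 < 34 → go left; 1 < 24 → go left; 1 < 23 → go left; 1 < 20 → go left; 1 < 8 → go left; 1 < 4 → go left; 1 < 2 → go left. Place as left child of 2.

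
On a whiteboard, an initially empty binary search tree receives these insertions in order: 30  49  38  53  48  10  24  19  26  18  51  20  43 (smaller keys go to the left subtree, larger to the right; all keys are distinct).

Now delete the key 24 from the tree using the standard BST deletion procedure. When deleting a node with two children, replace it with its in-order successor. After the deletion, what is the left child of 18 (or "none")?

Insert 30: tree is empty, so 30 becomes the root.
Insert 49: 49 > 30 → go right. Place as right child of 30.
Insert 38: 38 > 30 → go right; 38 < 49 → go left. Place as left child of 49.
Insert 53: 53 > 30 → go right; 53 > 49 → go right. Place as right child of 49.
Insert 48: 48 > 30 → go right; 48 < 49 → go left; 48 > 38 → go right. Place as right child of 38.
Insert 10: 10 < 30 → go left. Place as left child of 30.
Insert 24: 24 < 30 → go left; 24 > 10 → go right. Place as right child of 10.
Insert 19: 19 < 30 → go left; 19 > 10 → go right; 19 < 24 → go left. Place as left child of 24.
Insert 26: 26 < 30 → go left; 26 > 10 → go right; 26 > 24 → go right. Place as right child of 24.
Insert 18: 18 < 30 → go left; 18 > 10 → go right; 18 < 24 → go left; 18 < 19 → go left. Place as left child of 19.
Insert 51: 51 > 30 → go right; 51 > 49 → go right; 51 < 53 → go left. Place as left child of 53.
Insert 20: 20 < 30 → go left; 20 > 10 → go right; 20 < 24 → go left; 20 > 19 → go right. Place as right child of 19.
Insert 43: 43 > 30 → go right; 43 < 49 → go left; 43 > 38 → go right; 43 < 48 → go left. Place as left child of 48.

Delete 24 (two children — replace with in-order successor).
After deletion, 18's left child: none.

none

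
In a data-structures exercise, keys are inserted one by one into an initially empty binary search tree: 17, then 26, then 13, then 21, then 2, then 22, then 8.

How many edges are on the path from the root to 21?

2

Resulting structure (node: left, right):
  17: L=13, R=26
  26: L=21, R=–
  13: L=2, R=–
  21: L=–, R=22
  2: L=–, R=8
  22: L=–, R=–
  8: L=–, R=–

Path to 21: 17 → 26 → 21, which is 2 edges.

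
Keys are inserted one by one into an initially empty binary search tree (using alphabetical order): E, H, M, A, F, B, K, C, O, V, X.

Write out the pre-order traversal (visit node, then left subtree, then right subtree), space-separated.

Insert E: tree is empty, so E becomes the root.
Insert H: H > E → go right. Place as right child of E.
Insert M: M > E → go right; M > H → go right. Place as right child of H.
Insert A: A < E → go left. Place as left child of E.
Insert F: F > E → go right; F < H → go left. Place as left child of H.
Insert B: B < E → go left; B > A → go right. Place as right child of A.
Insert K: K > E → go right; K > H → go right; K < M → go left. Place as left child of M.
Insert C: C < E → go left; C > A → go right; C > B → go right. Place as right child of B.
Insert O: O > E → go right; O > H → go right; O > M → go right. Place as right child of M.
Insert V: V > E → go right; V > H → go right; V > M → go right; V > O → go right. Place as right child of O.
Insert X: X > E → go right; X > H → go right; X > M → go right; X > O → go right; X > V → go right. Place as right child of V.

E A B C H F M K O V X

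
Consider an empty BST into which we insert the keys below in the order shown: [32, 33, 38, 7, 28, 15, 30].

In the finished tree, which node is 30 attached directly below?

28

Insert 32: tree is empty, so 32 becomes the root.
Insert 33: 33 > 32 → go right. Place as right child of 32.
Insert 38: 38 > 32 → go right; 38 > 33 → go right. Place as right child of 33.
Insert 7: 7 < 32 → go left. Place as left child of 32.
Insert 28: 28 < 32 → go left; 28 > 7 → go right. Place as right child of 7.
Insert 15: 15 < 32 → go left; 15 > 7 → go right; 15 < 28 → go left. Place as left child of 28.
Insert 30: 30 < 32 → go left; 30 > 7 → go right; 30 > 28 → go right. Place as right child of 28.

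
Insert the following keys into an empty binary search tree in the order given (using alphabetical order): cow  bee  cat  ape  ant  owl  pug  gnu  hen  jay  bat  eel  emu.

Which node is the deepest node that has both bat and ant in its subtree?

cow: root
bee: left child of cow (depth 1)
cat: right child of bee (depth 2)
ape: left child of bee (depth 2)
ant: left child of ape (depth 3)
owl: right child of cow (depth 1)
pug: right child of owl (depth 2)
gnu: left child of owl (depth 2)
hen: right child of gnu (depth 3)
jay: right child of hen (depth 4)
bat: right child of ape (depth 3)
eel: left child of gnu (depth 3)
emu: right child of eel (depth 4)

Path to bat: cow → bee → ape → bat
Path to ant: cow → bee → ape → ant
The paths share a prefix ending at ape, then split left and right.

ape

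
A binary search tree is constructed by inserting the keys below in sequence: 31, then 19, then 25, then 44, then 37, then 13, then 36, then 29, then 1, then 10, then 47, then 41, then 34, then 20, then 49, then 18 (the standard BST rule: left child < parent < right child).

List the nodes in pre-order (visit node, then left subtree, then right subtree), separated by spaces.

Insert 31: tree is empty, so 31 becomes the root.
Insert 19: 19 < 31 → go left. Place as left child of 31.
Insert 25: 25 < 31 → go left; 25 > 19 → go right. Place as right child of 19.
Insert 44: 44 > 31 → go right. Place as right child of 31.
Insert 37: 37 > 31 → go right; 37 < 44 → go left. Place as left child of 44.
Insert 13: 13 < 31 → go left; 13 < 19 → go left. Place as left child of 19.
Insert 36: 36 > 31 → go right; 36 < 44 → go left; 36 < 37 → go left. Place as left child of 37.
Insert 29: 29 < 31 → go left; 29 > 19 → go right; 29 > 25 → go right. Place as right child of 25.
Insert 1: 1 < 31 → go left; 1 < 19 → go left; 1 < 13 → go left. Place as left child of 13.
Insert 10: 10 < 31 → go left; 10 < 19 → go left; 10 < 13 → go left; 10 > 1 → go right. Place as right child of 1.
Insert 47: 47 > 31 → go right; 47 > 44 → go right. Place as right child of 44.
Insert 41: 41 > 31 → go right; 41 < 44 → go left; 41 > 37 → go right. Place as right child of 37.
Insert 34: 34 > 31 → go right; 34 < 44 → go left; 34 < 37 → go left; 34 < 36 → go left. Place as left child of 36.
Insert 20: 20 < 31 → go left; 20 > 19 → go right; 20 < 25 → go left. Place as left child of 25.
Insert 49: 49 > 31 → go right; 49 > 44 → go right; 49 > 47 → go right. Place as right child of 47.
Insert 18: 18 < 31 → go left; 18 < 19 → go left; 18 > 13 → go right. Place as right child of 13.

31 19 13 1 10 18 25 20 29 44 37 36 34 41 47 49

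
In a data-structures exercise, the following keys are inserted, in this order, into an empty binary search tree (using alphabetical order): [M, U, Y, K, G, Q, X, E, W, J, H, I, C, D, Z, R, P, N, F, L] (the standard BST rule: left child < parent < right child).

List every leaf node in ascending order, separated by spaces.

D F I L N R W Z

M: root
U: right child of M (depth 1)
Y: right child of U (depth 2)
K: left child of M (depth 1)
G: left child of K (depth 2)
Q: left child of U (depth 2)
X: left child of Y (depth 3)
E: left child of G (depth 3)
W: left child of X (depth 4)
J: right child of G (depth 3)
H: left child of J (depth 4)
I: right child of H (depth 5)
C: left child of E (depth 4)
D: right child of C (depth 5)
Z: right child of Y (depth 3)
R: right child of Q (depth 3)
P: left child of Q (depth 3)
N: left child of P (depth 4)
F: right child of E (depth 4)
L: right child of K (depth 2)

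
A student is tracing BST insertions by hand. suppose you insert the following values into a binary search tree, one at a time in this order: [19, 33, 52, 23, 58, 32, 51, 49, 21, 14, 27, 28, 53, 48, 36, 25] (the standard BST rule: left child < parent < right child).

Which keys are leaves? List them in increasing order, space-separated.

14 21 25 28 36 53

Resulting structure (node: left, right):
  19: L=14, R=33
  33: L=23, R=52
  52: L=51, R=58
  23: L=21, R=32
  58: L=53, R=–
  32: L=27, R=–
  51: L=49, R=–
  49: L=48, R=–
  21: L=–, R=–
  14: L=–, R=–
  27: L=25, R=28
  28: L=–, R=–
  53: L=–, R=–
  48: L=36, R=–
  36: L=–, R=–
  25: L=–, R=–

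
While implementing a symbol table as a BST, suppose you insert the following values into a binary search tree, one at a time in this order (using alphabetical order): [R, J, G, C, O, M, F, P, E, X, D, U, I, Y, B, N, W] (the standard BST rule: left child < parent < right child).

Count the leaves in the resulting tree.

Insert R: tree is empty, so R becomes the root.
Insert J: J < R → go left. Place as left child of R.
Insert G: G < R → go left; G < J → go left. Place as left child of J.
Insert C: C < R → go left; C < J → go left; C < G → go left. Place as left child of G.
Insert O: O < R → go left; O > J → go right. Place as right child of J.
Insert M: M < R → go left; M > J → go right; M < O → go left. Place as left child of O.
Insert F: F < R → go left; F < J → go left; F < G → go left; F > C → go right. Place as right child of C.
Insert P: P < R → go left; P > J → go right; P > O → go right. Place as right child of O.
Insert E: E < R → go left; E < J → go left; E < G → go left; E > C → go right; E < F → go left. Place as left child of F.
Insert X: X > R → go right. Place as right child of R.
Insert D: D < R → go left; D < J → go left; D < G → go left; D > C → go right; D < F → go left; D < E → go left. Place as left child of E.
Insert U: U > R → go right; U < X → go left. Place as left child of X.
Insert I: I < R → go left; I < J → go left; I > G → go right. Place as right child of G.
Insert Y: Y > R → go right; Y > X → go right. Place as right child of X.
Insert B: B < R → go left; B < J → go left; B < G → go left; B < C → go left. Place as left child of C.
Insert N: N < R → go left; N > J → go right; N < O → go left; N > M → go right. Place as right child of M.
Insert W: W > R → go right; W < X → go left; W > U → go right. Place as right child of U.

Leaves: B, D, I, N, P, W, Y — 7 in total.

7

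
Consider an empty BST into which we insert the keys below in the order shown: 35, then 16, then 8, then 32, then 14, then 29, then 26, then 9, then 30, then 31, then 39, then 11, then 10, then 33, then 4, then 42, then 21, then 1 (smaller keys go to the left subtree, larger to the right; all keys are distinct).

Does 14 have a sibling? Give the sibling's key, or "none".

Insert 35: tree is empty, so 35 becomes the root.
Insert 16: 16 < 35 → go left. Place as left child of 35.
Insert 8: 8 < 35 → go left; 8 < 16 → go left. Place as left child of 16.
Insert 32: 32 < 35 → go left; 32 > 16 → go right. Place as right child of 16.
Insert 14: 14 < 35 → go left; 14 < 16 → go left; 14 > 8 → go right. Place as right child of 8.
Insert 29: 29 < 35 → go left; 29 > 16 → go right; 29 < 32 → go left. Place as left child of 32.
Insert 26: 26 < 35 → go left; 26 > 16 → go right; 26 < 32 → go left; 26 < 29 → go left. Place as left child of 29.
Insert 9: 9 < 35 → go left; 9 < 16 → go left; 9 > 8 → go right; 9 < 14 → go left. Place as left child of 14.
Insert 30: 30 < 35 → go left; 30 > 16 → go right; 30 < 32 → go left; 30 > 29 → go right. Place as right child of 29.
Insert 31: 31 < 35 → go left; 31 > 16 → go right; 31 < 32 → go left; 31 > 29 → go right; 31 > 30 → go right. Place as right child of 30.
Insert 39: 39 > 35 → go right. Place as right child of 35.
Insert 11: 11 < 35 → go left; 11 < 16 → go left; 11 > 8 → go right; 11 < 14 → go left; 11 > 9 → go right. Place as right child of 9.
Insert 10: 10 < 35 → go left; 10 < 16 → go left; 10 > 8 → go right; 10 < 14 → go left; 10 > 9 → go right; 10 < 11 → go left. Place as left child of 11.
Insert 33: 33 < 35 → go left; 33 > 16 → go right; 33 > 32 → go right. Place as right child of 32.
Insert 4: 4 < 35 → go left; 4 < 16 → go left; 4 < 8 → go left. Place as left child of 8.
Insert 42: 42 > 35 → go right; 42 > 39 → go right. Place as right child of 39.
Insert 21: 21 < 35 → go left; 21 > 16 → go right; 21 < 32 → go left; 21 < 29 → go left; 21 < 26 → go left. Place as left child of 26.
Insert 1: 1 < 35 → go left; 1 < 16 → go left; 1 < 8 → go left; 1 < 4 → go left. Place as left child of 4.

14's parent is 8; the other child of 8 is 4.

4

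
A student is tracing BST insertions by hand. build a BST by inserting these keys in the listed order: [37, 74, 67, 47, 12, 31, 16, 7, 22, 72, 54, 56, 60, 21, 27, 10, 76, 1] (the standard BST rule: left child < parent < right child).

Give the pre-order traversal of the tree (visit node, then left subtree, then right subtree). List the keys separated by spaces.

37 12 7 1 10 31 16 22 21 27 74 67 47 54 56 60 72 76

Insert 37: tree is empty, so 37 becomes the root.
Insert 74: 74 > 37 → go right. Place as right child of 37.
Insert 67: 67 > 37 → go right; 67 < 74 → go left. Place as left child of 74.
Insert 47: 47 > 37 → go right; 47 < 74 → go left; 47 < 67 → go left. Place as left child of 67.
Insert 12: 12 < 37 → go left. Place as left child of 37.
Insert 31: 31 < 37 → go left; 31 > 12 → go right. Place as right child of 12.
Insert 16: 16 < 37 → go left; 16 > 12 → go right; 16 < 31 → go left. Place as left child of 31.
Insert 7: 7 < 37 → go left; 7 < 12 → go left. Place as left child of 12.
Insert 22: 22 < 37 → go left; 22 > 12 → go right; 22 < 31 → go left; 22 > 16 → go right. Place as right child of 16.
Insert 72: 72 > 37 → go right; 72 < 74 → go left; 72 > 67 → go right. Place as right child of 67.
Insert 54: 54 > 37 → go right; 54 < 74 → go left; 54 < 67 → go left; 54 > 47 → go right. Place as right child of 47.
Insert 56: 56 > 37 → go right; 56 < 74 → go left; 56 < 67 → go left; 56 > 47 → go right; 56 > 54 → go right. Place as right child of 54.
Insert 60: 60 > 37 → go right; 60 < 74 → go left; 60 < 67 → go left; 60 > 47 → go right; 60 > 54 → go right; 60 > 56 → go right. Place as right child of 56.
Insert 21: 21 < 37 → go left; 21 > 12 → go right; 21 < 31 → go left; 21 > 16 → go right; 21 < 22 → go left. Place as left child of 22.
Insert 27: 27 < 37 → go left; 27 > 12 → go right; 27 < 31 → go left; 27 > 16 → go right; 27 > 22 → go right. Place as right child of 22.
Insert 10: 10 < 37 → go left; 10 < 12 → go left; 10 > 7 → go right. Place as right child of 7.
Insert 76: 76 > 37 → go right; 76 > 74 → go right. Place as right child of 74.
Insert 1: 1 < 37 → go left; 1 < 12 → go left; 1 < 7 → go left. Place as left child of 7.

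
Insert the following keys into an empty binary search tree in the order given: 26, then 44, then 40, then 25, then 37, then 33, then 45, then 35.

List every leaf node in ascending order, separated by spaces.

25 35 45

Insert 26: tree is empty, so 26 becomes the root.
Insert 44: 44 > 26 → go right. Place as right child of 26.
Insert 40: 40 > 26 → go right; 40 < 44 → go left. Place as left child of 44.
Insert 25: 25 < 26 → go left. Place as left child of 26.
Insert 37: 37 > 26 → go right; 37 < 44 → go left; 37 < 40 → go left. Place as left child of 40.
Insert 33: 33 > 26 → go right; 33 < 44 → go left; 33 < 40 → go left; 33 < 37 → go left. Place as left child of 37.
Insert 45: 45 > 26 → go right; 45 > 44 → go right. Place as right child of 44.
Insert 35: 35 > 26 → go right; 35 < 44 → go left; 35 < 40 → go left; 35 < 37 → go left; 35 > 33 → go right. Place as right child of 33.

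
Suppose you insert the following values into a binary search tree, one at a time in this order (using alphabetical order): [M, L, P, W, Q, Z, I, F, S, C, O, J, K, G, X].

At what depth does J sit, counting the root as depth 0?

3

Insert M: tree is empty, so M becomes the root.
Insert L: L < M → go left. Place as left child of M.
Insert P: P > M → go right. Place as right child of M.
Insert W: W > M → go right; W > P → go right. Place as right child of P.
Insert Q: Q > M → go right; Q > P → go right; Q < W → go left. Place as left child of W.
Insert Z: Z > M → go right; Z > P → go right; Z > W → go right. Place as right child of W.
Insert I: I < M → go left; I < L → go left. Place as left child of L.
Insert F: F < M → go left; F < L → go left; F < I → go left. Place as left child of I.
Insert S: S > M → go right; S > P → go right; S < W → go left; S > Q → go right. Place as right child of Q.
Insert C: C < M → go left; C < L → go left; C < I → go left; C < F → go left. Place as left child of F.
Insert O: O > M → go right; O < P → go left. Place as left child of P.
Insert J: J < M → go left; J < L → go left; J > I → go right. Place as right child of I.
Insert K: K < M → go left; K < L → go left; K > I → go right; K > J → go right. Place as right child of J.
Insert G: G < M → go left; G < L → go left; G < I → go left; G > F → go right. Place as right child of F.
Insert X: X > M → go right; X > P → go right; X > W → go right; X < Z → go left. Place as left child of Z.

Path to J: M → L → I → J, which is 3 edges.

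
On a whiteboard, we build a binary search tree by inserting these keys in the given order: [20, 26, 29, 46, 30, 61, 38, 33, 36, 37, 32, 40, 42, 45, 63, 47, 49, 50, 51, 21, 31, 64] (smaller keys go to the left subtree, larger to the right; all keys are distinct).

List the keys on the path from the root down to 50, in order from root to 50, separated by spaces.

Resulting structure (node: left, right):
  20: L=–, R=26
  26: L=21, R=29
  29: L=–, R=46
  46: L=30, R=61
  30: L=–, R=38
  61: L=47, R=63
  38: L=33, R=40
  33: L=32, R=36
  36: L=–, R=37
  37: L=–, R=–
  32: L=31, R=–
  40: L=–, R=42
  42: L=–, R=45
  45: L=–, R=–
  63: L=–, R=64
  47: L=–, R=49
  49: L=–, R=50
  50: L=–, R=51
  51: L=–, R=–
  21: L=–, R=–
  31: L=–, R=–
  64: L=–, R=–

20 26 29 46 61 47 49 50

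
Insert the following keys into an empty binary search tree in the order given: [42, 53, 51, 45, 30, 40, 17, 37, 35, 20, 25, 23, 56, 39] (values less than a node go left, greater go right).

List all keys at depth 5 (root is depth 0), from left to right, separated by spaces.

23

Insert 42: tree is empty, so 42 becomes the root.
Insert 53: 53 > 42 → go right. Place as right child of 42.
Insert 51: 51 > 42 → go right; 51 < 53 → go left. Place as left child of 53.
Insert 45: 45 > 42 → go right; 45 < 53 → go left; 45 < 51 → go left. Place as left child of 51.
Insert 30: 30 < 42 → go left. Place as left child of 42.
Insert 40: 40 < 42 → go left; 40 > 30 → go right. Place as right child of 30.
Insert 17: 17 < 42 → go left; 17 < 30 → go left. Place as left child of 30.
Insert 37: 37 < 42 → go left; 37 > 30 → go right; 37 < 40 → go left. Place as left child of 40.
Insert 35: 35 < 42 → go left; 35 > 30 → go right; 35 < 40 → go left; 35 < 37 → go left. Place as left child of 37.
Insert 20: 20 < 42 → go left; 20 < 30 → go left; 20 > 17 → go right. Place as right child of 17.
Insert 25: 25 < 42 → go left; 25 < 30 → go left; 25 > 17 → go right; 25 > 20 → go right. Place as right child of 20.
Insert 23: 23 < 42 → go left; 23 < 30 → go left; 23 > 17 → go right; 23 > 20 → go right; 23 < 25 → go left. Place as left child of 25.
Insert 56: 56 > 42 → go right; 56 > 53 → go right. Place as right child of 53.
Insert 39: 39 < 42 → go left; 39 > 30 → go right; 39 < 40 → go left; 39 > 37 → go right. Place as right child of 37.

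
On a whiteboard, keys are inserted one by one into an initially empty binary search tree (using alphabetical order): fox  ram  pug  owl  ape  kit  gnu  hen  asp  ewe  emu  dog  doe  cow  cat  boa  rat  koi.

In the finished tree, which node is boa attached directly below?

fox: root
ram: right child of fox (depth 1)
pug: left child of ram (depth 2)
owl: left child of pug (depth 3)
ape: left child of fox (depth 1)
kit: left child of owl (depth 4)
gnu: left child of kit (depth 5)
hen: right child of gnu (depth 6)
asp: right child of ape (depth 2)
ewe: right child of asp (depth 3)
emu: left child of ewe (depth 4)
dog: left child of emu (depth 5)
doe: left child of dog (depth 6)
cow: left child of doe (depth 7)
cat: left child of cow (depth 8)
boa: left child of cat (depth 9)
rat: right child of ram (depth 2)
koi: right child of kit (depth 5)

cat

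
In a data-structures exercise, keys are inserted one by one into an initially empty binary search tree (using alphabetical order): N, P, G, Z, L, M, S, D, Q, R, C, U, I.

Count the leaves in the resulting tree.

5

N: root
P: right child of N (depth 1)
G: left child of N (depth 1)
Z: right child of P (depth 2)
L: right child of G (depth 2)
M: right child of L (depth 3)
S: left child of Z (depth 3)
D: left child of G (depth 2)
Q: left child of S (depth 4)
R: right child of Q (depth 5)
C: left child of D (depth 3)
U: right child of S (depth 4)
I: left child of L (depth 3)

Leaves: C, I, M, R, U — 5 in total.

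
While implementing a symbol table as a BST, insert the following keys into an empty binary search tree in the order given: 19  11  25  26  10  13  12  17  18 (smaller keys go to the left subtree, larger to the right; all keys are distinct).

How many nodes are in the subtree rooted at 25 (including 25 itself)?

2

Resulting structure (node: left, right):
  19: L=11, R=25
  11: L=10, R=13
  25: L=–, R=26
  26: L=–, R=–
  10: L=–, R=–
  13: L=12, R=17
  12: L=–, R=–
  17: L=–, R=18
  18: L=–, R=–

Subtree rooted at 25 contains: 25, 26 — 2 nodes.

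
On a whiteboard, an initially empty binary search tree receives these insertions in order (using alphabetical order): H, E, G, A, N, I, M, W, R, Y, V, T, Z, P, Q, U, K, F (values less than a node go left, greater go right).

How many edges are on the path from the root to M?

Resulting structure (node: left, right):
  H: L=E, R=N
  E: L=A, R=G
  G: L=F, R=–
  A: L=–, R=–
  N: L=I, R=W
  I: L=–, R=M
  M: L=K, R=–
  W: L=R, R=Y
  R: L=P, R=V
  Y: L=–, R=Z
  V: L=T, R=–
  T: L=–, R=U
  Z: L=–, R=–
  P: L=–, R=Q
  Q: L=–, R=–
  U: L=–, R=–
  K: L=–, R=–
  F: L=–, R=–

Path to M: H → N → I → M, which is 3 edges.

3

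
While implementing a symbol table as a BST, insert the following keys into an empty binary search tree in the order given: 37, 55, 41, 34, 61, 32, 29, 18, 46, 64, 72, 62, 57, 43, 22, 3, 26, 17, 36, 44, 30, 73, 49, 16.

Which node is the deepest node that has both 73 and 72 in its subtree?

72

37: root
55: right child of 37 (depth 1)
41: left child of 55 (depth 2)
34: left child of 37 (depth 1)
61: right child of 55 (depth 2)
32: left child of 34 (depth 2)
29: left child of 32 (depth 3)
18: left child of 29 (depth 4)
46: right child of 41 (depth 3)
64: right child of 61 (depth 3)
72: right child of 64 (depth 4)
62: left child of 64 (depth 4)
57: left child of 61 (depth 3)
43: left child of 46 (depth 4)
22: right child of 18 (depth 5)
3: left child of 18 (depth 5)
26: right child of 22 (depth 6)
17: right child of 3 (depth 6)
36: right child of 34 (depth 2)
44: right child of 43 (depth 5)
30: right child of 29 (depth 4)
73: right child of 72 (depth 5)
49: right child of 46 (depth 4)
16: left child of 17 (depth 7)

Path to 73: 37 → 55 → 61 → 64 → 72 → 73
Path to 72: 37 → 55 → 61 → 64 → 72
72 lies on both paths and is an ancestor of the other node.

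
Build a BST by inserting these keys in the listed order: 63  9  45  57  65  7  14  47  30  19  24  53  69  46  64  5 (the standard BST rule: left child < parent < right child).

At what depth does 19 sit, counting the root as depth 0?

5

Resulting structure (node: left, right):
  63: L=9, R=65
  9: L=7, R=45
  45: L=14, R=57
  57: L=47, R=–
  65: L=64, R=69
  7: L=5, R=–
  14: L=–, R=30
  47: L=46, R=53
  30: L=19, R=–
  19: L=–, R=24
  24: L=–, R=–
  53: L=–, R=–
  69: L=–, R=–
  46: L=–, R=–
  64: L=–, R=–
  5: L=–, R=–

Path to 19: 63 → 9 → 45 → 14 → 30 → 19, which is 5 edges.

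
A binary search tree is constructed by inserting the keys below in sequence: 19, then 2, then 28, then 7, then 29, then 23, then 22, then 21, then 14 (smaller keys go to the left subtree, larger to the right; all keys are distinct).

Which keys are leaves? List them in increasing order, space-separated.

14 21 29

Insert 19: tree is empty, so 19 becomes the root.
Insert 2: 2 < 19 → go left. Place as left child of 19.
Insert 28: 28 > 19 → go right. Place as right child of 19.
Insert 7: 7 < 19 → go left; 7 > 2 → go right. Place as right child of 2.
Insert 29: 29 > 19 → go right; 29 > 28 → go right. Place as right child of 28.
Insert 23: 23 > 19 → go right; 23 < 28 → go left. Place as left child of 28.
Insert 22: 22 > 19 → go right; 22 < 28 → go left; 22 < 23 → go left. Place as left child of 23.
Insert 21: 21 > 19 → go right; 21 < 28 → go left; 21 < 23 → go left; 21 < 22 → go left. Place as left child of 22.
Insert 14: 14 < 19 → go left; 14 > 2 → go right; 14 > 7 → go right. Place as right child of 7.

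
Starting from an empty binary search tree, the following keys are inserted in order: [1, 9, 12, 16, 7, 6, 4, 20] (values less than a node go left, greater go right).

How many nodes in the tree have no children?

Resulting structure (node: left, right):
  1: L=–, R=9
  9: L=7, R=12
  12: L=–, R=16
  16: L=–, R=20
  7: L=6, R=–
  6: L=4, R=–
  4: L=–, R=–
  20: L=–, R=–

Leaves: 4, 20 — 2 in total.

2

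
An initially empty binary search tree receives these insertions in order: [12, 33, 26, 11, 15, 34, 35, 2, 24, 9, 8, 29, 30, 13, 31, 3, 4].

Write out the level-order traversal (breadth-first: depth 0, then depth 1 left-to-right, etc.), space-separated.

12 11 33 2 26 34 9 15 29 35 8 13 24 30 3 31 4

12: root
33: right child of 12 (depth 1)
26: left child of 33 (depth 2)
11: left child of 12 (depth 1)
15: left child of 26 (depth 3)
34: right child of 33 (depth 2)
35: right child of 34 (depth 3)
2: left child of 11 (depth 2)
24: right child of 15 (depth 4)
9: right child of 2 (depth 3)
8: left child of 9 (depth 4)
29: right child of 26 (depth 3)
30: right child of 29 (depth 4)
13: left child of 15 (depth 4)
31: right child of 30 (depth 5)
3: left child of 8 (depth 5)
4: right child of 3 (depth 6)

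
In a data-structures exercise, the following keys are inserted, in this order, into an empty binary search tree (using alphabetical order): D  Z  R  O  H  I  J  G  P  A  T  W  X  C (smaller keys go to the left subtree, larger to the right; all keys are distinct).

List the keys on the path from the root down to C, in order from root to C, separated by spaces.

D A C

D: root
Z: right child of D (depth 1)
R: left child of Z (depth 2)
O: left child of R (depth 3)
H: left child of O (depth 4)
I: right child of H (depth 5)
J: right child of I (depth 6)
G: left child of H (depth 5)
P: right child of O (depth 4)
A: left child of D (depth 1)
T: right child of R (depth 3)
W: right child of T (depth 4)
X: right child of W (depth 5)
C: right child of A (depth 2)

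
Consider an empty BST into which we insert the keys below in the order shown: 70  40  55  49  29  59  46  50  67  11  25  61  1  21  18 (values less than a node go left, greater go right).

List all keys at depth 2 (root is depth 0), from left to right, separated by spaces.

29 55

Insert 70: tree is empty, so 70 becomes the root.
Insert 40: 40 < 70 → go left. Place as left child of 70.
Insert 55: 55 < 70 → go left; 55 > 40 → go right. Place as right child of 40.
Insert 49: 49 < 70 → go left; 49 > 40 → go right; 49 < 55 → go left. Place as left child of 55.
Insert 29: 29 < 70 → go left; 29 < 40 → go left. Place as left child of 40.
Insert 59: 59 < 70 → go left; 59 > 40 → go right; 59 > 55 → go right. Place as right child of 55.
Insert 46: 46 < 70 → go left; 46 > 40 → go right; 46 < 55 → go left; 46 < 49 → go left. Place as left child of 49.
Insert 50: 50 < 70 → go left; 50 > 40 → go right; 50 < 55 → go left; 50 > 49 → go right. Place as right child of 49.
Insert 67: 67 < 70 → go left; 67 > 40 → go right; 67 > 55 → go right; 67 > 59 → go right. Place as right child of 59.
Insert 11: 11 < 70 → go left; 11 < 40 → go left; 11 < 29 → go left. Place as left child of 29.
Insert 25: 25 < 70 → go left; 25 < 40 → go left; 25 < 29 → go left; 25 > 11 → go right. Place as right child of 11.
Insert 61: 61 < 70 → go left; 61 > 40 → go right; 61 > 55 → go right; 61 > 59 → go right; 61 < 67 → go left. Place as left child of 67.
Insert 1: 1 < 70 → go left; 1 < 40 → go left; 1 < 29 → go left; 1 < 11 → go left. Place as left child of 11.
Insert 21: 21 < 70 → go left; 21 < 40 → go left; 21 < 29 → go left; 21 > 11 → go right; 21 < 25 → go left. Place as left child of 25.
Insert 18: 18 < 70 → go left; 18 < 40 → go left; 18 < 29 → go left; 18 > 11 → go right; 18 < 25 → go left; 18 < 21 → go left. Place as left child of 21.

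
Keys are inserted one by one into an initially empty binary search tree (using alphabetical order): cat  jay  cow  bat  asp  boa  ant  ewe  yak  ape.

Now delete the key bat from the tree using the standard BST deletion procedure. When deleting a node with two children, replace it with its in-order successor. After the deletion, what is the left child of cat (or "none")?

cat: root
jay: right child of cat (depth 1)
cow: left child of jay (depth 2)
bat: left child of cat (depth 1)
asp: left child of bat (depth 2)
boa: right child of bat (depth 2)
ant: left child of asp (depth 3)
ewe: right child of cow (depth 3)
yak: right child of jay (depth 2)
ape: right child of ant (depth 4)

Delete bat (two children — replace with in-order successor).
After deletion, cat's left child: boa.

boa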